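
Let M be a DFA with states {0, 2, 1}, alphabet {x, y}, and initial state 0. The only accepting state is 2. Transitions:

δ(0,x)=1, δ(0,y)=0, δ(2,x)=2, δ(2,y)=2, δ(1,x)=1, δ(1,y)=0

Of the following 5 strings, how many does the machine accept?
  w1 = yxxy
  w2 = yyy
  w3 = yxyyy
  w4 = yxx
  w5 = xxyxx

w1: Trace: 0 -y-> 0 -x-> 1 -x-> 1 -y-> 0  → end 0, rejected
w2: Trace: 0 -y-> 0 -y-> 0 -y-> 0  → end 0, rejected
w3: Trace: 0 -y-> 0 -x-> 1 -y-> 0 -y-> 0 -y-> 0  → end 0, rejected
w4: Trace: 0 -y-> 0 -x-> 1 -x-> 1  → end 1, rejected
w5: Trace: 0 -x-> 1 -x-> 1 -y-> 0 -x-> 1 -x-> 1  → end 1, rejected

0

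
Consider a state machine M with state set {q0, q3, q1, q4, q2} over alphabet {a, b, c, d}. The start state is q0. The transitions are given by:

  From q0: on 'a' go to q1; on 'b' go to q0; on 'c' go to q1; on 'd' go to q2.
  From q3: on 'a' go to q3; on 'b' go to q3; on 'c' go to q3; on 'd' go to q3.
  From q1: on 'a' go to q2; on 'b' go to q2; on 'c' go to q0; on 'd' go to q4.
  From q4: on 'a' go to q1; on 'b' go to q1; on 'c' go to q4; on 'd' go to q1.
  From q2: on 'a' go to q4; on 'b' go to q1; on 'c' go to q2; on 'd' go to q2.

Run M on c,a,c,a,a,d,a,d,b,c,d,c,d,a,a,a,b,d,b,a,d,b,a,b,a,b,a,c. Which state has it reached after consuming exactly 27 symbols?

q2

q0 → q1 → q2 → q2 → q4 → q1 → q4 → q1 → q4 → q1 → q0 → q2 → q2 → q2 → q4 → q1 → q2 → q1 → q4 → q1 → q2 → q2 → q1 → q2 → q1 → q2 → q1 → q2
After 27 symbols: q2.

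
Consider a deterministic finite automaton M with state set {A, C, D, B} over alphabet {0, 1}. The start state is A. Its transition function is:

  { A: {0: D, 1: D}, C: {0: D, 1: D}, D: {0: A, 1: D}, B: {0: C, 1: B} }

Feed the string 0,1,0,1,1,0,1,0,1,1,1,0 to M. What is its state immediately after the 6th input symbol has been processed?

A

A → D → D → A → D → D → A
After 6 symbols: A.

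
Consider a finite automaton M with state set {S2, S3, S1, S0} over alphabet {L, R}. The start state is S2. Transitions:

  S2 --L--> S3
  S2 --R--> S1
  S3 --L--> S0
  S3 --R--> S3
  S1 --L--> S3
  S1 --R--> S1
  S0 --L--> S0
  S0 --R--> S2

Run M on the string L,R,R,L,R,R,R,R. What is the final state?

S2 → S3 → S3 → S3 → S0 → S2 → S1 → S1 → S1

S1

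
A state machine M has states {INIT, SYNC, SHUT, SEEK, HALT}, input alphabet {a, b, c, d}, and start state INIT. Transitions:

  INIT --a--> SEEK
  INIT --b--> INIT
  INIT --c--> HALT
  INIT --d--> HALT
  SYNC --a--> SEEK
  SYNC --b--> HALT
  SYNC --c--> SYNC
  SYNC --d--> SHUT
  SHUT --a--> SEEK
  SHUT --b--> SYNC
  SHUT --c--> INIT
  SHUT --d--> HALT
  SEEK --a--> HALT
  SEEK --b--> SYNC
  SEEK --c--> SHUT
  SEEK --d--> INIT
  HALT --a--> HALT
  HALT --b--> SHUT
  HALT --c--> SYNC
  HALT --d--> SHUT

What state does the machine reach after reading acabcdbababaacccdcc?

HALT

start at INIT
read 'a': INIT → SEEK
read 'c': SEEK → SHUT
read 'a': SHUT → SEEK
read 'b': SEEK → SYNC
read 'c': SYNC → SYNC
read 'd': SYNC → SHUT
read 'b': SHUT → SYNC
read 'a': SYNC → SEEK
read 'b': SEEK → SYNC
read 'a': SYNC → SEEK
read 'b': SEEK → SYNC
read 'a': SYNC → SEEK
read 'a': SEEK → HALT
read 'c': HALT → SYNC
read 'c': SYNC → SYNC
read 'c': SYNC → SYNC
read 'd': SYNC → SHUT
read 'c': SHUT → INIT
read 'c': INIT → HALT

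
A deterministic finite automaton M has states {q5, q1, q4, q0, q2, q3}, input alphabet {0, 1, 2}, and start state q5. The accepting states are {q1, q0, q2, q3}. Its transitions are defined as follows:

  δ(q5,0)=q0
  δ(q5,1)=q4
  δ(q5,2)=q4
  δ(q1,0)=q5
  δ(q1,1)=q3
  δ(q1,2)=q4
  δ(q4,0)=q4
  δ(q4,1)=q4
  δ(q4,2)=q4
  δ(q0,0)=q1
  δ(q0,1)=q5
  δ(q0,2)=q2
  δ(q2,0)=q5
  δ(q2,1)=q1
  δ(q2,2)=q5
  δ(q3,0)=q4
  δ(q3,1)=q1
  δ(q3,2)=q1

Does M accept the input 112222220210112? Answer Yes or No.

No

start at q5
read '1': q5 → q4
read '1': q4 → q4
read '2': q4 → q4
read '2': q4 → q4
read '2': q4 → q4
read '2': q4 → q4
read '2': q4 → q4
read '2': q4 → q4
read '0': q4 → q4
read '2': q4 → q4
read '1': q4 → q4
read '0': q4 → q4
read '1': q4 → q4
read '1': q4 → q4
read '2': q4 → q4
End state q4 is not accepting.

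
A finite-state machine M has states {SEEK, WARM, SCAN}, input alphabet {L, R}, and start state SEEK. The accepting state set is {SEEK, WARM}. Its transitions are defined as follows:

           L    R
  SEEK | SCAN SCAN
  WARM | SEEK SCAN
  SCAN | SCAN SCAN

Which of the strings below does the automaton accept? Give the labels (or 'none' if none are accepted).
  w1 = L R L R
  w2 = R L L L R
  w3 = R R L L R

none

w1: SEEK → SCAN → SCAN → SCAN → SCAN  → end SCAN, rejected
w2: SEEK → SCAN → SCAN → SCAN → SCAN → SCAN  → end SCAN, rejected
w3: SEEK → SCAN → SCAN → SCAN → SCAN → SCAN  → end SCAN, rejected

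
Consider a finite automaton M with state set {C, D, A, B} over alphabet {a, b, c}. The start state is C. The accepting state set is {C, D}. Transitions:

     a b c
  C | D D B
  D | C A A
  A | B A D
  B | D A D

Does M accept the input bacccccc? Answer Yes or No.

Yes

Trace: C -b-> D -a-> C -c-> B -c-> D -c-> A -c-> D -c-> A -c-> D
End state D is accepting.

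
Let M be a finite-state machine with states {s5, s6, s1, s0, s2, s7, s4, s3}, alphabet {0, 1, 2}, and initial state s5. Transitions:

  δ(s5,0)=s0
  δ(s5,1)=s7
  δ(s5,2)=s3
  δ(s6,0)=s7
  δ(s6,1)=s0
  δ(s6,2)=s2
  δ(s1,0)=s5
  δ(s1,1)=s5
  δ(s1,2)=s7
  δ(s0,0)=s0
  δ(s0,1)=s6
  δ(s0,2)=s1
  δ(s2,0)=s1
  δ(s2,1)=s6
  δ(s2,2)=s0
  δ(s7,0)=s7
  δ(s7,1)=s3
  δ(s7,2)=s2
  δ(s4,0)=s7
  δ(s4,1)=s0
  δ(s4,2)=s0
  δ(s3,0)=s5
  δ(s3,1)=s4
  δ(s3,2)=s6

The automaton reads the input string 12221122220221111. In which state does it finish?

s0

s5 → s7 → s2 → s0 → s1 → s5 → s7 → s2 → s0 → s1 → s7 → s7 → s2 → s0 → s6 → s0 → s6 → s0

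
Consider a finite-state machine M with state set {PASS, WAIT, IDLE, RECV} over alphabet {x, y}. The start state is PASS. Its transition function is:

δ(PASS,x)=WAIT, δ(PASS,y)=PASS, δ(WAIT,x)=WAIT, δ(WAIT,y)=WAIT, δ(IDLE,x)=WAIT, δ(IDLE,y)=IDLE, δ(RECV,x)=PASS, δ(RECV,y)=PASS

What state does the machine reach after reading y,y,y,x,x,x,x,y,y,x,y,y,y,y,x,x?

WAIT

PASS → PASS → PASS → PASS → WAIT → WAIT → WAIT → WAIT → WAIT → WAIT → WAIT → WAIT → WAIT → WAIT → WAIT → WAIT → WAIT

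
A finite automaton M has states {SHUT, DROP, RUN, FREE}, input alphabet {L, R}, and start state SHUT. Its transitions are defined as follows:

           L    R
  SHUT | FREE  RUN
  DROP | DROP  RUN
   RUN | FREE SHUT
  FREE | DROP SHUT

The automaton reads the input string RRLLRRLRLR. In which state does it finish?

SHUT

start at SHUT
read 'R': SHUT → RUN
read 'R': RUN → SHUT
read 'L': SHUT → FREE
read 'L': FREE → DROP
read 'R': DROP → RUN
read 'R': RUN → SHUT
read 'L': SHUT → FREE
read 'R': FREE → SHUT
read 'L': SHUT → FREE
read 'R': FREE → SHUT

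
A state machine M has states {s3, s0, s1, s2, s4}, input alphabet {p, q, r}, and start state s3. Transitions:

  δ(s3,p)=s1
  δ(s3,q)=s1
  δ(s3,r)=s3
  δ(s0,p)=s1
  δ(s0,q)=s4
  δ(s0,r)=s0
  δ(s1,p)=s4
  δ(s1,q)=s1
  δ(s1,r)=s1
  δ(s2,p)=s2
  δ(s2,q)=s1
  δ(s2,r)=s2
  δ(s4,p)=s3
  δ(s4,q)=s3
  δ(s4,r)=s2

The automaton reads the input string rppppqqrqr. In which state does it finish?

Trace: s3 -r-> s3 -p-> s1 -p-> s4 -p-> s3 -p-> s1 -q-> s1 -q-> s1 -r-> s1 -q-> s1 -r-> s1

s1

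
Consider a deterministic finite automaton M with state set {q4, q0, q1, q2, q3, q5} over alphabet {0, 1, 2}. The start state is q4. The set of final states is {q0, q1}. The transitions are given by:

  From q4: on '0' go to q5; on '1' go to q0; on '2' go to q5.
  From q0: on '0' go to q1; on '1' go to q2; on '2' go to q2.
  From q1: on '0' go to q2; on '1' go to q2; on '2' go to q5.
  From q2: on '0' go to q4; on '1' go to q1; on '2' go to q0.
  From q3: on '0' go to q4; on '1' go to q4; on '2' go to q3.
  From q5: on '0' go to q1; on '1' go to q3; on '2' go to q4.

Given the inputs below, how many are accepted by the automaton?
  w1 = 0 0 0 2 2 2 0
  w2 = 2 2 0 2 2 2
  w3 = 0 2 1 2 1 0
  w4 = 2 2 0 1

w1: Trace: q4 -0-> q5 -0-> q1 -0-> q2 -2-> q0 -2-> q2 -2-> q0 -0-> q1  → end q1, accepted
w2: Trace: q4 -2-> q5 -2-> q4 -0-> q5 -2-> q4 -2-> q5 -2-> q4  → end q4, rejected
w3: Trace: q4 -0-> q5 -2-> q4 -1-> q0 -2-> q2 -1-> q1 -0-> q2  → end q2, rejected
w4: Trace: q4 -2-> q5 -2-> q4 -0-> q5 -1-> q3  → end q3, rejected

1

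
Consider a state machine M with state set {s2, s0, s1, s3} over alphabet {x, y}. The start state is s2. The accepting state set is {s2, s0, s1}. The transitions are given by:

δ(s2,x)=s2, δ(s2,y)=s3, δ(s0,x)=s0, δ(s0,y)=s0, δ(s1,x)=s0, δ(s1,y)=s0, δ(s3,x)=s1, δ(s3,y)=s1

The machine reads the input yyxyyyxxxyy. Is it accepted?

Yes

Trace: s2 -y-> s3 -y-> s1 -x-> s0 -y-> s0 -y-> s0 -y-> s0 -x-> s0 -x-> s0 -x-> s0 -y-> s0 -y-> s0
End state s0 is accepting.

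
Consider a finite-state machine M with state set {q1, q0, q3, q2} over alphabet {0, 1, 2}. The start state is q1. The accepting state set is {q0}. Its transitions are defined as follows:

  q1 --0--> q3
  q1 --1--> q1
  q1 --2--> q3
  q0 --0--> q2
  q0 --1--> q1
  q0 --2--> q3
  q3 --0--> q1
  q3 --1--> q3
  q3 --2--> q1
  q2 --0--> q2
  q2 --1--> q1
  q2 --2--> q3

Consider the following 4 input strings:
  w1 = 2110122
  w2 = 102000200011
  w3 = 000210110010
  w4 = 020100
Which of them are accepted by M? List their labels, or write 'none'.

w1:
  start at q1
  read '2': q1 → q3
  read '1': q3 → q3
  read '1': q3 → q3
  read '0': q3 → q1
  read '1': q1 → q1
  read '2': q1 → q3
  read '2': q3 → q1
  end q1, rejected
w2:
  start at q1
  read '1': q1 → q1
  read '0': q1 → q3
  read '2': q3 → q1
  read '0': q1 → q3
  read '0': q3 → q1
  read '0': q1 → q3
  read '2': q3 → q1
  read '0': q1 → q3
  read '0': q3 → q1
  read '0': q1 → q3
  read '1': q3 → q3
  read '1': q3 → q3
  end q3, rejected
w3:
  start at q1
  read '0': q1 → q3
  read '0': q3 → q1
  read '0': q1 → q3
  read '2': q3 → q1
  read '1': q1 → q1
  read '0': q1 → q3
  read '1': q3 → q3
  read '1': q3 → q3
  read '0': q3 → q1
  read '0': q1 → q3
  read '1': q3 → q3
  read '0': q3 → q1
  end q1, rejected
w4:
  start at q1
  read '0': q1 → q3
  read '2': q3 → q1
  read '0': q1 → q3
  read '1': q3 → q3
  read '0': q3 → q1
  read '0': q1 → q3
  end q3, rejected

none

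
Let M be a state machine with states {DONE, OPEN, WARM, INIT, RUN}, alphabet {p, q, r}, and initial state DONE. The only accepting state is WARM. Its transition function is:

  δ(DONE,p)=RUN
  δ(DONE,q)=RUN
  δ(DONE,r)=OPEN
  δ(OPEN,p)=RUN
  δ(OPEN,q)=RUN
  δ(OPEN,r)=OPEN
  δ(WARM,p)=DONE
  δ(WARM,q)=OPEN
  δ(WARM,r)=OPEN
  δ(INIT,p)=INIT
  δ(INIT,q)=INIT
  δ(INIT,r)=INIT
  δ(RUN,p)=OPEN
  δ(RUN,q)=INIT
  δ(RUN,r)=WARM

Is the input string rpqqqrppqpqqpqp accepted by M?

No

Trace: DONE -r-> OPEN -p-> RUN -q-> INIT -q-> INIT -q-> INIT -r-> INIT -p-> INIT -p-> INIT -q-> INIT -p-> INIT -q-> INIT -q-> INIT -p-> INIT -q-> INIT -p-> INIT
End state INIT is not accepting.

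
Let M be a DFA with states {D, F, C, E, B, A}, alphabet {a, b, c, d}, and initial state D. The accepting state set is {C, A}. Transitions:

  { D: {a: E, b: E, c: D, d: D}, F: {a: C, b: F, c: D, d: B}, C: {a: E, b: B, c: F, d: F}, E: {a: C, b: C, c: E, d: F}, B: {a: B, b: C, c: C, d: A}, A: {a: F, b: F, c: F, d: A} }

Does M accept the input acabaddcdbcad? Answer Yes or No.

No

Trace: D -a-> E -c-> E -a-> C -b-> B -a-> B -d-> A -d-> A -c-> F -d-> B -b-> C -c-> F -a-> C -d-> F
End state F is not accepting.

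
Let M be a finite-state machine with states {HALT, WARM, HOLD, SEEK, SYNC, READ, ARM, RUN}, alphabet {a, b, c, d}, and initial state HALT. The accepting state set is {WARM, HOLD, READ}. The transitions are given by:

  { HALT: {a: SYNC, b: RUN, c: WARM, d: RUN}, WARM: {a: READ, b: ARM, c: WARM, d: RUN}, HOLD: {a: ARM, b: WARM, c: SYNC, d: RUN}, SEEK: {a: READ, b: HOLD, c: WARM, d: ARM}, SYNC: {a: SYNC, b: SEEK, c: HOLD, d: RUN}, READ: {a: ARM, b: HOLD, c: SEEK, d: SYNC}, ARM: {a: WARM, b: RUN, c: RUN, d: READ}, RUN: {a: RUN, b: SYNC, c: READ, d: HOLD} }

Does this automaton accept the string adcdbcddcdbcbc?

start at HALT
read 'a': HALT → SYNC
read 'd': SYNC → RUN
read 'c': RUN → READ
read 'd': READ → SYNC
read 'b': SYNC → SEEK
read 'c': SEEK → WARM
read 'd': WARM → RUN
read 'd': RUN → HOLD
read 'c': HOLD → SYNC
read 'd': SYNC → RUN
read 'b': RUN → SYNC
read 'c': SYNC → HOLD
read 'b': HOLD → WARM
read 'c': WARM → WARM
End state WARM is accepting.

Yes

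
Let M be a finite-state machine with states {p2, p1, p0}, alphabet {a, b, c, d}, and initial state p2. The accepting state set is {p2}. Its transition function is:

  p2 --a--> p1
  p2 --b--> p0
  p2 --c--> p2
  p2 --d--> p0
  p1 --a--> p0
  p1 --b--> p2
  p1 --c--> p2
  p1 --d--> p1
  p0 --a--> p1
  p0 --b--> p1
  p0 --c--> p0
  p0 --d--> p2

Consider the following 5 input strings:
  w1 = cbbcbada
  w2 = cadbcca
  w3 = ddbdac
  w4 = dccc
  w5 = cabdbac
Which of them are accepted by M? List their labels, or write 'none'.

w3

w1:
  start at p2
  read 'c': p2 → p2
  read 'b': p2 → p0
  read 'b': p0 → p1
  read 'c': p1 → p2
  read 'b': p2 → p0
  read 'a': p0 → p1
  read 'd': p1 → p1
  read 'a': p1 → p0
  end p0, rejected
w2:
  start at p2
  read 'c': p2 → p2
  read 'a': p2 → p1
  read 'd': p1 → p1
  read 'b': p1 → p2
  read 'c': p2 → p2
  read 'c': p2 → p2
  read 'a': p2 → p1
  end p1, rejected
w3:
  start at p2
  read 'd': p2 → p0
  read 'd': p0 → p2
  read 'b': p2 → p0
  read 'd': p0 → p2
  read 'a': p2 → p1
  read 'c': p1 → p2
  end p2, accepted
w4:
  start at p2
  read 'd': p2 → p0
  read 'c': p0 → p0
  read 'c': p0 → p0
  read 'c': p0 → p0
  end p0, rejected
w5:
  start at p2
  read 'c': p2 → p2
  read 'a': p2 → p1
  read 'b': p1 → p2
  read 'd': p2 → p0
  read 'b': p0 → p1
  read 'a': p1 → p0
  read 'c': p0 → p0
  end p0, rejected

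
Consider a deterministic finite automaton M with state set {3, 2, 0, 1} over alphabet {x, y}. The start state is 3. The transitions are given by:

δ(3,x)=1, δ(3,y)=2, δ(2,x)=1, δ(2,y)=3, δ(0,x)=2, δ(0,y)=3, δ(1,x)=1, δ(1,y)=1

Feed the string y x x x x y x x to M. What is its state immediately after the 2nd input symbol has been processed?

1

Trace: 3 -y-> 2 -x-> 1
After 2 symbols: 1.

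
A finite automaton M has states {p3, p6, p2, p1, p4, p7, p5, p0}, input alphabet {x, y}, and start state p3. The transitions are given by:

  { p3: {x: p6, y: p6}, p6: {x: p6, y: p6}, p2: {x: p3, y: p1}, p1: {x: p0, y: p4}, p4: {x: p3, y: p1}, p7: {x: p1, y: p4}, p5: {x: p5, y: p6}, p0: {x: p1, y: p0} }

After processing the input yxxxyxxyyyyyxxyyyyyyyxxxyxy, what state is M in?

p6

Trace: p3 -y-> p6 -x-> p6 -x-> p6 -x-> p6 -y-> p6 -x-> p6 -x-> p6 -y-> p6 -y-> p6 -y-> p6 -y-> p6 -y-> p6 -x-> p6 -x-> p6 -y-> p6 -y-> p6 -y-> p6 -y-> p6 -y-> p6 -y-> p6 -y-> p6 -x-> p6 -x-> p6 -x-> p6 -y-> p6 -x-> p6 -y-> p6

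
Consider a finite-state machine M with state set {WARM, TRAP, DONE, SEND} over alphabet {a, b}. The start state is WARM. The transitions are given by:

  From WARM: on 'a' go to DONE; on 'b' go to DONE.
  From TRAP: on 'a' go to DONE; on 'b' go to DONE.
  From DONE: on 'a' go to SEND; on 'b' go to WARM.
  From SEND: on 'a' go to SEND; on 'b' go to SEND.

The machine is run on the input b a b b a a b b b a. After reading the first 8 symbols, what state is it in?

SEND

WARM → DONE → SEND → SEND → SEND → SEND → SEND → SEND → SEND
After 8 symbols: SEND.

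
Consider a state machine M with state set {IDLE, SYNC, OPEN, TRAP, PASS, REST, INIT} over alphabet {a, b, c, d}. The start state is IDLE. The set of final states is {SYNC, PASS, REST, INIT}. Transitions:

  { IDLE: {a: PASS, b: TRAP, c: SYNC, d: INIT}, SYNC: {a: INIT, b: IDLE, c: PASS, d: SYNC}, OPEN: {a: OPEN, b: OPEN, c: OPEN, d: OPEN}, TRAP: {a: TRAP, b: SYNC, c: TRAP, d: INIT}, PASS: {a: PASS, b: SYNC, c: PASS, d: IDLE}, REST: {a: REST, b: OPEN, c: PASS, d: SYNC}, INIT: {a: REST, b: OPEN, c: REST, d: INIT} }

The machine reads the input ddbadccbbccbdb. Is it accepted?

start at IDLE
read 'd': IDLE → INIT
read 'd': INIT → INIT
read 'b': INIT → OPEN
read 'a': OPEN → OPEN
read 'd': OPEN → OPEN
read 'c': OPEN → OPEN
read 'c': OPEN → OPEN
read 'b': OPEN → OPEN
read 'b': OPEN → OPEN
read 'c': OPEN → OPEN
read 'c': OPEN → OPEN
read 'b': OPEN → OPEN
read 'd': OPEN → OPEN
read 'b': OPEN → OPEN
End state OPEN is not accepting.

No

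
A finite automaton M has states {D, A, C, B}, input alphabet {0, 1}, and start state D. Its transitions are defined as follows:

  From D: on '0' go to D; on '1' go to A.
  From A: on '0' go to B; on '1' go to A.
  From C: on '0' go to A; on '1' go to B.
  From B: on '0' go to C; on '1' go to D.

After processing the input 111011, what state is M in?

A

D → A → A → A → B → D → A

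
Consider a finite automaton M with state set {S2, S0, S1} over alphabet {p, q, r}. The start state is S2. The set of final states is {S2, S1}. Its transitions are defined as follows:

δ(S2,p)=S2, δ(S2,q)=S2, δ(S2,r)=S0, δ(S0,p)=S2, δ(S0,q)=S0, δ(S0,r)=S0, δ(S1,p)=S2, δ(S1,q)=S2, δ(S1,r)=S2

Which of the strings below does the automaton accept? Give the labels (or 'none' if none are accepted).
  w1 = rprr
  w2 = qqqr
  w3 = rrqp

w1: S2 → S0 → S2 → S0 → S0  → end S0, rejected
w2: S2 → S2 → S2 → S2 → S0  → end S0, rejected
w3: S2 → S0 → S0 → S0 → S2  → end S2, accepted

w3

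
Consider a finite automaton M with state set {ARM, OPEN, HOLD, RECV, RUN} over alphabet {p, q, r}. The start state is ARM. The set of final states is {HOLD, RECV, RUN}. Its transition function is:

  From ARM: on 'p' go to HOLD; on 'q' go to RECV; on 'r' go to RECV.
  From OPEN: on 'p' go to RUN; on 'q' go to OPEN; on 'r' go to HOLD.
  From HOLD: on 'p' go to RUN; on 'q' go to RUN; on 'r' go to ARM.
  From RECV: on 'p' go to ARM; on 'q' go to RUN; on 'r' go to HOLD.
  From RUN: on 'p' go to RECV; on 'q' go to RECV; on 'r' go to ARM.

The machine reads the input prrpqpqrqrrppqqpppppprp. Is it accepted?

Yes

ARM → HOLD → ARM → RECV → ARM → RECV → ARM → RECV → HOLD → RUN → ARM → RECV → ARM → HOLD → RUN → RECV → ARM → HOLD → RUN → RECV → ARM → HOLD → ARM → HOLD
End state HOLD is accepting.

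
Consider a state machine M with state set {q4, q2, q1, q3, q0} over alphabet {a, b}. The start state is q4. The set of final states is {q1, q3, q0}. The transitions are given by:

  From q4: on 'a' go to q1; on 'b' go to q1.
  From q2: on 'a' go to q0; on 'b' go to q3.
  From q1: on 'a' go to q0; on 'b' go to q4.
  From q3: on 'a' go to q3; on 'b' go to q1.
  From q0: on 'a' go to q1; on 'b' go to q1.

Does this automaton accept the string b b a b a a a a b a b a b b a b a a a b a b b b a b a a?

start at q4
read 'b': q4 → q1
read 'b': q1 → q4
read 'a': q4 → q1
read 'b': q1 → q4
read 'a': q4 → q1
read 'a': q1 → q0
read 'a': q0 → q1
read 'a': q1 → q0
read 'b': q0 → q1
read 'a': q1 → q0
read 'b': q0 → q1
read 'a': q1 → q0
read 'b': q0 → q1
read 'b': q1 → q4
read 'a': q4 → q1
read 'b': q1 → q4
read 'a': q4 → q1
read 'a': q1 → q0
read 'a': q0 → q1
read 'b': q1 → q4
read 'a': q4 → q1
read 'b': q1 → q4
read 'b': q4 → q1
read 'b': q1 → q4
read 'a': q4 → q1
read 'b': q1 → q4
read 'a': q4 → q1
read 'a': q1 → q0
End state q0 is accepting.

Yes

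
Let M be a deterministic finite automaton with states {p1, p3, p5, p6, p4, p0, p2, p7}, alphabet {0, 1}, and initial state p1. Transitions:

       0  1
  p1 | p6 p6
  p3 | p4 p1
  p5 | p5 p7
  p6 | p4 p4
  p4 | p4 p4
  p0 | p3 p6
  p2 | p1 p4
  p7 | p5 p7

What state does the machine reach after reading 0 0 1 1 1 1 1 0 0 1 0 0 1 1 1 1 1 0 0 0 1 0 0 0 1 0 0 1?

Trace: p1 -0-> p6 -0-> p4 -1-> p4 -1-> p4 -1-> p4 -1-> p4 -1-> p4 -0-> p4 -0-> p4 -1-> p4 -0-> p4 -0-> p4 -1-> p4 -1-> p4 -1-> p4 -1-> p4 -1-> p4 -0-> p4 -0-> p4 -0-> p4 -1-> p4 -0-> p4 -0-> p4 -0-> p4 -1-> p4 -0-> p4 -0-> p4 -1-> p4

p4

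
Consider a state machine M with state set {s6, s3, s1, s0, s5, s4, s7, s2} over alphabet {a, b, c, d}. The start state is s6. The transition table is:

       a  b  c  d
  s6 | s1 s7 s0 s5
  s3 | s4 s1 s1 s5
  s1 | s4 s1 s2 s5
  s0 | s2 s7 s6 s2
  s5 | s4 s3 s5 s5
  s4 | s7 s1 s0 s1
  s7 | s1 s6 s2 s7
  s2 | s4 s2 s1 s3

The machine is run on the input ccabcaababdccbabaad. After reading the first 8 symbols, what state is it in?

s6 → s0 → s6 → s1 → s1 → s2 → s4 → s7 → s6
After 8 symbols: s6.

s6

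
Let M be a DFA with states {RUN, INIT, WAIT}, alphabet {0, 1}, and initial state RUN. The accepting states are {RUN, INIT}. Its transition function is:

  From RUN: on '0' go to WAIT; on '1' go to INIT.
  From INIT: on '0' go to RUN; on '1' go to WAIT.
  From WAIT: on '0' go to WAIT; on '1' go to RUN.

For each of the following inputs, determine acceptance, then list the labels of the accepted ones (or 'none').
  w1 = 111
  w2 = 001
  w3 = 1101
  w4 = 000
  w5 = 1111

w1, w2, w3, w5

w1: RUN → INIT → WAIT → RUN  → end RUN, accepted
w2: RUN → WAIT → WAIT → RUN  → end RUN, accepted
w3: RUN → INIT → WAIT → WAIT → RUN  → end RUN, accepted
w4: RUN → WAIT → WAIT → WAIT  → end WAIT, rejected
w5: RUN → INIT → WAIT → RUN → INIT  → end INIT, accepted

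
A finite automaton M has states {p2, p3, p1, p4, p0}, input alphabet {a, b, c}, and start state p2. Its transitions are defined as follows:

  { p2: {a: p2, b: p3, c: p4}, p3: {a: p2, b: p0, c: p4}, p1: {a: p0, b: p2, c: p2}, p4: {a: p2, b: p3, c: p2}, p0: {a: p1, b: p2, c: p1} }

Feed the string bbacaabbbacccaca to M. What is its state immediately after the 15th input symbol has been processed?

start at p2
read 'b': p2 → p3
read 'b': p3 → p0
read 'a': p0 → p1
read 'c': p1 → p2
read 'a': p2 → p2
read 'a': p2 → p2
read 'b': p2 → p3
read 'b': p3 → p0
read 'b': p0 → p2
read 'a': p2 → p2
read 'c': p2 → p4
read 'c': p4 → p2
read 'c': p2 → p4
read 'a': p4 → p2
read 'c': p2 → p4
After 15 symbols: p4.

p4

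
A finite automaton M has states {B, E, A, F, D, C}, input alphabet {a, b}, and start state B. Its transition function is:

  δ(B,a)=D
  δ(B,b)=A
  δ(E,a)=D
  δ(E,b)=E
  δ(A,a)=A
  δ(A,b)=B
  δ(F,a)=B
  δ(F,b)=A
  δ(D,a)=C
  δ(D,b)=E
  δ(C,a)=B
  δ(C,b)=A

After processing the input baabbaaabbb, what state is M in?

B

Trace: B -b-> A -a-> A -a-> A -b-> B -b-> A -a-> A -a-> A -a-> A -b-> B -b-> A -b-> B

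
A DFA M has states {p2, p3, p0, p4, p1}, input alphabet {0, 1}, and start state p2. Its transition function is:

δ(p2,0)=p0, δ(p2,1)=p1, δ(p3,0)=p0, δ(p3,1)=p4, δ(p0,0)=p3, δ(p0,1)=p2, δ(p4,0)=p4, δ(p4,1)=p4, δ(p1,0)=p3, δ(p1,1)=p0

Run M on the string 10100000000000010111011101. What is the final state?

Trace: p2 -1-> p1 -0-> p3 -1-> p4 -0-> p4 -0-> p4 -0-> p4 -0-> p4 -0-> p4 -0-> p4 -0-> p4 -0-> p4 -0-> p4 -0-> p4 -0-> p4 -0-> p4 -1-> p4 -0-> p4 -1-> p4 -1-> p4 -1-> p4 -0-> p4 -1-> p4 -1-> p4 -1-> p4 -0-> p4 -1-> p4

p4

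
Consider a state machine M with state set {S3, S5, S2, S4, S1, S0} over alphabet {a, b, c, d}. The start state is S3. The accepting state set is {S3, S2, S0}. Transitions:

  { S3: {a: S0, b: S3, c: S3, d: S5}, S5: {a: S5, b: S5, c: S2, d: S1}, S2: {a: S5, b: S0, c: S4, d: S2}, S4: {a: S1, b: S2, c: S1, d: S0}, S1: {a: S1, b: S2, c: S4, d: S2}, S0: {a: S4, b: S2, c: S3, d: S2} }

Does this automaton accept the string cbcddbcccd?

Yes

start at S3
read 'c': S3 → S3
read 'b': S3 → S3
read 'c': S3 → S3
read 'd': S3 → S5
read 'd': S5 → S1
read 'b': S1 → S2
read 'c': S2 → S4
read 'c': S4 → S1
read 'c': S1 → S4
read 'd': S4 → S0
End state S0 is accepting.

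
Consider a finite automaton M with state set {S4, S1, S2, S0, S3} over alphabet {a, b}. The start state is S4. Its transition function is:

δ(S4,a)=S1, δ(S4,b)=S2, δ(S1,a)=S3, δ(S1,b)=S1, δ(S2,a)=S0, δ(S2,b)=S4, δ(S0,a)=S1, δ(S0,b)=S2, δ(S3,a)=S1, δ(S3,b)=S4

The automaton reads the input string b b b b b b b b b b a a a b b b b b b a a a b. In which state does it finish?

S4

Trace: S4 -b-> S2 -b-> S4 -b-> S2 -b-> S4 -b-> S2 -b-> S4 -b-> S2 -b-> S4 -b-> S2 -b-> S4 -a-> S1 -a-> S3 -a-> S1 -b-> S1 -b-> S1 -b-> S1 -b-> S1 -b-> S1 -b-> S1 -a-> S3 -a-> S1 -a-> S3 -b-> S4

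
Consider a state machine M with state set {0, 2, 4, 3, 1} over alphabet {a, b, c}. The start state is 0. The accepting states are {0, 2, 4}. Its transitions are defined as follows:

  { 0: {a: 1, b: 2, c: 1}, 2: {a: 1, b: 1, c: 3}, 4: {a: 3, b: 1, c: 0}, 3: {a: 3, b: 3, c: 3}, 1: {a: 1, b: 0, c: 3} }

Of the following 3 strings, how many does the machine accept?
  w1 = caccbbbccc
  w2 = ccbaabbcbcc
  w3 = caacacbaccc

w1: Trace: 0 -c-> 1 -a-> 1 -c-> 3 -c-> 3 -b-> 3 -b-> 3 -b-> 3 -c-> 3 -c-> 3 -c-> 3  → end 3, rejected
w2: Trace: 0 -c-> 1 -c-> 3 -b-> 3 -a-> 3 -a-> 3 -b-> 3 -b-> 3 -c-> 3 -b-> 3 -c-> 3 -c-> 3  → end 3, rejected
w3: Trace: 0 -c-> 1 -a-> 1 -a-> 1 -c-> 3 -a-> 3 -c-> 3 -b-> 3 -a-> 3 -c-> 3 -c-> 3 -c-> 3  → end 3, rejected

0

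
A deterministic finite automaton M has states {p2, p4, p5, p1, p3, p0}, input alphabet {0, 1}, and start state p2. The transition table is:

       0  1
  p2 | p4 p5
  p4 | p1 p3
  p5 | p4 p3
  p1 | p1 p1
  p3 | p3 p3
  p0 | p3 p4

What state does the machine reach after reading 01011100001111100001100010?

p3

p2 → p4 → p3 → p3 → p3 → p3 → p3 → p3 → p3 → p3 → p3 → p3 → p3 → p3 → p3 → p3 → p3 → p3 → p3 → p3 → p3 → p3 → p3 → p3 → p3 → p3 → p3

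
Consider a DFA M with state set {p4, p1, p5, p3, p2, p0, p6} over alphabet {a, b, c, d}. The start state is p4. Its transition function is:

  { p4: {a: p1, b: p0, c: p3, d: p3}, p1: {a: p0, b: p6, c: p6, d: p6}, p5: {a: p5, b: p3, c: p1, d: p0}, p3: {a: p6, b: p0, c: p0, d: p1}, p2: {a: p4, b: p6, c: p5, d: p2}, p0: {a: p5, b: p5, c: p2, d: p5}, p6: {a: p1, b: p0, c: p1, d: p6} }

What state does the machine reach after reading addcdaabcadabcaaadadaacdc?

p1

p4 → p1 → p6 → p6 → p1 → p6 → p1 → p0 → p5 → p1 → p0 → p5 → p5 → p3 → p0 → p5 → p5 → p5 → p0 → p5 → p0 → p5 → p5 → p1 → p6 → p1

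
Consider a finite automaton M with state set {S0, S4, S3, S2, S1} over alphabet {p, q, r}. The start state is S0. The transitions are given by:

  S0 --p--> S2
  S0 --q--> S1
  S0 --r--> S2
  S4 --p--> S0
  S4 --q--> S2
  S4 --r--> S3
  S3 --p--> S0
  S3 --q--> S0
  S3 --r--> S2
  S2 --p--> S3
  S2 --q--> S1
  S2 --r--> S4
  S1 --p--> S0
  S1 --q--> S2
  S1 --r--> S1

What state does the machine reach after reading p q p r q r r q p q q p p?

start at S0
read 'p': S0 → S2
read 'q': S2 → S1
read 'p': S1 → S0
read 'r': S0 → S2
read 'q': S2 → S1
read 'r': S1 → S1
read 'r': S1 → S1
read 'q': S1 → S2
read 'p': S2 → S3
read 'q': S3 → S0
read 'q': S0 → S1
read 'p': S1 → S0
read 'p': S0 → S2

S2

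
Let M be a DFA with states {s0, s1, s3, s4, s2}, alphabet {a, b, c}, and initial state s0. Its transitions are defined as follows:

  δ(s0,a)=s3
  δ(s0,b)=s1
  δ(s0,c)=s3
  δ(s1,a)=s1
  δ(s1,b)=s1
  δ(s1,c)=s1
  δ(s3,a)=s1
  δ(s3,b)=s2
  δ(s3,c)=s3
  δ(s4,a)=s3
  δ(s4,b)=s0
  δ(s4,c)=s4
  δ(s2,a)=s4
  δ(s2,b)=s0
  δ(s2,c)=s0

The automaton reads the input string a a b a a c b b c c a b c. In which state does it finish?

start at s0
read 'a': s0 → s3
read 'a': s3 → s1
read 'b': s1 → s1
read 'a': s1 → s1
read 'a': s1 → s1
read 'c': s1 → s1
read 'b': s1 → s1
read 'b': s1 → s1
read 'c': s1 → s1
read 'c': s1 → s1
read 'a': s1 → s1
read 'b': s1 → s1
read 'c': s1 → s1

s1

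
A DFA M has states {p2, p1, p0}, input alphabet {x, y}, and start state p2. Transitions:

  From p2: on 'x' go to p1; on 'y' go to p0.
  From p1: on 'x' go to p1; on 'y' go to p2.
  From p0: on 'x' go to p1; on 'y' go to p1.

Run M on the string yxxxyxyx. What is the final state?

p2 → p0 → p1 → p1 → p1 → p2 → p1 → p2 → p1

p1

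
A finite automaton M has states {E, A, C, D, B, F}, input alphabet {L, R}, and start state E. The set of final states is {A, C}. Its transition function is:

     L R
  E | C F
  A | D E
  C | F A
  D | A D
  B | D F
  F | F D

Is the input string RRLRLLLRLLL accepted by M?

Yes

E → F → D → A → E → C → F → F → D → A → D → A
End state A is accepting.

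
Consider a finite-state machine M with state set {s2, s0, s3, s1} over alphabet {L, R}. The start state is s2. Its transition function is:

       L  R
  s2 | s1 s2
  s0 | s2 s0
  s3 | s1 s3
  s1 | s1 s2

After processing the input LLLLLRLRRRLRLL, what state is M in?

s1

start at s2
read 'L': s2 → s1
read 'L': s1 → s1
read 'L': s1 → s1
read 'L': s1 → s1
read 'L': s1 → s1
read 'R': s1 → s2
read 'L': s2 → s1
read 'R': s1 → s2
read 'R': s2 → s2
read 'R': s2 → s2
read 'L': s2 → s1
read 'R': s1 → s2
read 'L': s2 → s1
read 'L': s1 → s1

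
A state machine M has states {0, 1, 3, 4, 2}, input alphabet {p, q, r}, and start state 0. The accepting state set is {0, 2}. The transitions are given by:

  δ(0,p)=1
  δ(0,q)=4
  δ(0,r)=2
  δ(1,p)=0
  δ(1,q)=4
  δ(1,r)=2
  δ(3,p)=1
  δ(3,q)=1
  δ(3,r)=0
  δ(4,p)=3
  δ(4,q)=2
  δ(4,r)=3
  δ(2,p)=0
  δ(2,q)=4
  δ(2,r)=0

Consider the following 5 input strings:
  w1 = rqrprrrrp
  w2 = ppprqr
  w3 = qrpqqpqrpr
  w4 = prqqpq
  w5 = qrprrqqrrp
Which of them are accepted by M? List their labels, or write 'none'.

w1: 0 → 2 → 4 → 3 → 1 → 2 → 0 → 2 → 0 → 1  → end 1, rejected
w2: 0 → 1 → 0 → 1 → 2 → 4 → 3  → end 3, rejected
w3: 0 → 4 → 3 → 1 → 4 → 2 → 0 → 4 → 3 → 1 → 2  → end 2, accepted
w4: 0 → 1 → 2 → 4 → 2 → 0 → 4  → end 4, rejected
w5: 0 → 4 → 3 → 1 → 2 → 0 → 4 → 2 → 0 → 2 → 0  → end 0, accepted

w3, w5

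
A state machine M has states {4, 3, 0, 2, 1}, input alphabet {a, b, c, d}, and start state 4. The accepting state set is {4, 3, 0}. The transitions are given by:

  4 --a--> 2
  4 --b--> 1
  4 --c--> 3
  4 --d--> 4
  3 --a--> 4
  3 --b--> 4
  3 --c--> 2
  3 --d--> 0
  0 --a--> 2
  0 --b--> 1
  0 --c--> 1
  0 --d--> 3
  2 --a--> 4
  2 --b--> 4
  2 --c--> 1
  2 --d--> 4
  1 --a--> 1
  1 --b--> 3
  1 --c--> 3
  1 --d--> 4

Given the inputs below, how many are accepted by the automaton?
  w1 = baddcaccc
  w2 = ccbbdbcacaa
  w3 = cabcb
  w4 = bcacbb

1

w1: Trace: 4 -b-> 1 -a-> 1 -d-> 4 -d-> 4 -c-> 3 -a-> 4 -c-> 3 -c-> 2 -c-> 1  → end 1, rejected
w2: Trace: 4 -c-> 3 -c-> 2 -b-> 4 -b-> 1 -d-> 4 -b-> 1 -c-> 3 -a-> 4 -c-> 3 -a-> 4 -a-> 2  → end 2, rejected
w3: Trace: 4 -c-> 3 -a-> 4 -b-> 1 -c-> 3 -b-> 4  → end 4, accepted
w4: Trace: 4 -b-> 1 -c-> 3 -a-> 4 -c-> 3 -b-> 4 -b-> 1  → end 1, rejected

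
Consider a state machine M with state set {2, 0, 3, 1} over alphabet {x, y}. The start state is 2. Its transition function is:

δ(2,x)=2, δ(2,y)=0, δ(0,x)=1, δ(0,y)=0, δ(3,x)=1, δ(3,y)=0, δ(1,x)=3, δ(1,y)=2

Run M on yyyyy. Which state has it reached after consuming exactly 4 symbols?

start at 2
read 'y': 2 → 0
read 'y': 0 → 0
read 'y': 0 → 0
read 'y': 0 → 0
After 4 symbols: 0.

0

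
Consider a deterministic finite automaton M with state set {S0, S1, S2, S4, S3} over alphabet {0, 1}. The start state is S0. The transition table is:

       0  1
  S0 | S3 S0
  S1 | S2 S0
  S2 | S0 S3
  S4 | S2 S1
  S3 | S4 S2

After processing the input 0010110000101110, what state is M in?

S3

Trace: S0 -0-> S3 -0-> S4 -1-> S1 -0-> S2 -1-> S3 -1-> S2 -0-> S0 -0-> S3 -0-> S4 -0-> S2 -1-> S3 -0-> S4 -1-> S1 -1-> S0 -1-> S0 -0-> S3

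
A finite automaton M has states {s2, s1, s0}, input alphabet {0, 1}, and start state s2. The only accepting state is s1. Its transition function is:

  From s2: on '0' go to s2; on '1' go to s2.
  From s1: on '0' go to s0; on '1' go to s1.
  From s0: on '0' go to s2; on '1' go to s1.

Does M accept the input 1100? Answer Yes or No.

No

s2 → s2 → s2 → s2 → s2
End state s2 is not accepting.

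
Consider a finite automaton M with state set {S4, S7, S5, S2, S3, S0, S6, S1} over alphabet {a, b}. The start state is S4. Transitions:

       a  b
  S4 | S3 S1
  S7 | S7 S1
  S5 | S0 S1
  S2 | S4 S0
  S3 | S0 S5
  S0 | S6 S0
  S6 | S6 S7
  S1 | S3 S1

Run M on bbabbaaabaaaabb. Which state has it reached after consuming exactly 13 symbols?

S7

start at S4
read 'b': S4 → S1
read 'b': S1 → S1
read 'a': S1 → S3
read 'b': S3 → S5
read 'b': S5 → S1
read 'a': S1 → S3
read 'a': S3 → S0
read 'a': S0 → S6
read 'b': S6 → S7
read 'a': S7 → S7
read 'a': S7 → S7
read 'a': S7 → S7
read 'a': S7 → S7
After 13 symbols: S7.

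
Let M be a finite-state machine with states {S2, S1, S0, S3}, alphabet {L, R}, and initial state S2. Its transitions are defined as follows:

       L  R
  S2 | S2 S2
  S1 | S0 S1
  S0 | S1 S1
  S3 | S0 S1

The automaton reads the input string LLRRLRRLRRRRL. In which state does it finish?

Trace: S2 -L-> S2 -L-> S2 -R-> S2 -R-> S2 -L-> S2 -R-> S2 -R-> S2 -L-> S2 -R-> S2 -R-> S2 -R-> S2 -R-> S2 -L-> S2

S2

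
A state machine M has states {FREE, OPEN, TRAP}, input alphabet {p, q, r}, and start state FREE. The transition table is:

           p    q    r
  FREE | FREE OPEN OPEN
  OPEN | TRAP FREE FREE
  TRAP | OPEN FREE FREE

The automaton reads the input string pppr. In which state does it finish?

FREE → FREE → FREE → FREE → OPEN

OPEN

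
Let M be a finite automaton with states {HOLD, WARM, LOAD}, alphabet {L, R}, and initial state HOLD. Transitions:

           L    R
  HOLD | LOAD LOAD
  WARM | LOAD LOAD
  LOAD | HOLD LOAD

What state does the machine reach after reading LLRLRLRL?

HOLD

start at HOLD
read 'L': HOLD → LOAD
read 'L': LOAD → HOLD
read 'R': HOLD → LOAD
read 'L': LOAD → HOLD
read 'R': HOLD → LOAD
read 'L': LOAD → HOLD
read 'R': HOLD → LOAD
read 'L': LOAD → HOLD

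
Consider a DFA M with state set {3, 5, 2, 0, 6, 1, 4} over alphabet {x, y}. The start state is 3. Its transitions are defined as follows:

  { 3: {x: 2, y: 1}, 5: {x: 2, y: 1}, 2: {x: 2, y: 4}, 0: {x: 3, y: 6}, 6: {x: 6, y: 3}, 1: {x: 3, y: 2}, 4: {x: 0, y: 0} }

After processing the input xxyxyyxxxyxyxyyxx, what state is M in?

3 → 2 → 2 → 4 → 0 → 6 → 3 → 2 → 2 → 2 → 4 → 0 → 6 → 6 → 3 → 1 → 3 → 2

2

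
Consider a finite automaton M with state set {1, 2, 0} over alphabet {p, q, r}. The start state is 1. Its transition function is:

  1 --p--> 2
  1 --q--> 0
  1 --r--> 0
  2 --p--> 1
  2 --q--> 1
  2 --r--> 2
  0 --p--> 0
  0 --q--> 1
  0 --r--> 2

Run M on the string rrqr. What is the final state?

1 → 0 → 2 → 1 → 0

0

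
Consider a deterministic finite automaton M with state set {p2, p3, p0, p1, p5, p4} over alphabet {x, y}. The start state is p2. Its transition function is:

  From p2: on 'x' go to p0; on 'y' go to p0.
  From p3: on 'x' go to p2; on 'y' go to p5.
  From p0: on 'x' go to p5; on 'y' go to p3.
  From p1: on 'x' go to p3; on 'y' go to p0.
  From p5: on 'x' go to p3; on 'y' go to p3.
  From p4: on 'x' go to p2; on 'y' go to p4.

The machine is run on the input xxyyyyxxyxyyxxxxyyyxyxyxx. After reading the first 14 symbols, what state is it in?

p2

p2 → p0 → p5 → p3 → p5 → p3 → p5 → p3 → p2 → p0 → p5 → p3 → p5 → p3 → p2
After 14 symbols: p2.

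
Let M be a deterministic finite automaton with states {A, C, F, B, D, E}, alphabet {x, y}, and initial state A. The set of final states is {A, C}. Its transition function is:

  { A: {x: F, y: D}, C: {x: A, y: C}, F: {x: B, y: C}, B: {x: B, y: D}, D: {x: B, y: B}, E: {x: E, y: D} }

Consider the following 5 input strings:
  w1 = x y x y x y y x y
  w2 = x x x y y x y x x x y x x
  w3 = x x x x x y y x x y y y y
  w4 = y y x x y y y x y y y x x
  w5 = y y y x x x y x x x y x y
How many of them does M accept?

w1: Trace: A -x-> F -y-> C -x-> A -y-> D -x-> B -y-> D -y-> B -x-> B -y-> D  → end D, rejected
w2: Trace: A -x-> F -x-> B -x-> B -y-> D -y-> B -x-> B -y-> D -x-> B -x-> B -x-> B -y-> D -x-> B -x-> B  → end B, rejected
w3: Trace: A -x-> F -x-> B -x-> B -x-> B -x-> B -y-> D -y-> B -x-> B -x-> B -y-> D -y-> B -y-> D -y-> B  → end B, rejected
w4: Trace: A -y-> D -y-> B -x-> B -x-> B -y-> D -y-> B -y-> D -x-> B -y-> D -y-> B -y-> D -x-> B -x-> B  → end B, rejected
w5: Trace: A -y-> D -y-> B -y-> D -x-> B -x-> B -x-> B -y-> D -x-> B -x-> B -x-> B -y-> D -x-> B -y-> D  → end D, rejected

0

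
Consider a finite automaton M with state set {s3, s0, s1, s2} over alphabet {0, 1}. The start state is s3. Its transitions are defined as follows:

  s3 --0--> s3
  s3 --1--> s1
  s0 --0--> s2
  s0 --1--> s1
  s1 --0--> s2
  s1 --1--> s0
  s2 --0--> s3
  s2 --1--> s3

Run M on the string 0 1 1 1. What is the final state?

Trace: s3 -0-> s3 -1-> s1 -1-> s0 -1-> s1

s1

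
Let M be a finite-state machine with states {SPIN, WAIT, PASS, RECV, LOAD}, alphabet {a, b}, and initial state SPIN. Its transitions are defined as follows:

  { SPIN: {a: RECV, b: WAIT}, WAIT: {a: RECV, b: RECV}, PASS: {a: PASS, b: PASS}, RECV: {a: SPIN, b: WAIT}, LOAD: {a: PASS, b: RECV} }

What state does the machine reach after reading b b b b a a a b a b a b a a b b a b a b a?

Trace: SPIN -b-> WAIT -b-> RECV -b-> WAIT -b-> RECV -a-> SPIN -a-> RECV -a-> SPIN -b-> WAIT -a-> RECV -b-> WAIT -a-> RECV -b-> WAIT -a-> RECV -a-> SPIN -b-> WAIT -b-> RECV -a-> SPIN -b-> WAIT -a-> RECV -b-> WAIT -a-> RECV

RECV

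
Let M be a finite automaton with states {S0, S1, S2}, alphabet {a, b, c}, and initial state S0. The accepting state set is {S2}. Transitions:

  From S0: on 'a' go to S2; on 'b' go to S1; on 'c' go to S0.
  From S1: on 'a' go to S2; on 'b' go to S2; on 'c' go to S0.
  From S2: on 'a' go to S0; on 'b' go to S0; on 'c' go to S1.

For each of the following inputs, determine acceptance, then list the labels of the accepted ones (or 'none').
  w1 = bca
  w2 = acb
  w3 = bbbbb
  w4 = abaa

w1, w2, w3

w1:
  start at S0
  read 'b': S0 → S1
  read 'c': S1 → S0
  read 'a': S0 → S2
  end S2, accepted
w2:
  start at S0
  read 'a': S0 → S2
  read 'c': S2 → S1
  read 'b': S1 → S2
  end S2, accepted
w3:
  start at S0
  read 'b': S0 → S1
  read 'b': S1 → S2
  read 'b': S2 → S0
  read 'b': S0 → S1
  read 'b': S1 → S2
  end S2, accepted
w4:
  start at S0
  read 'a': S0 → S2
  read 'b': S2 → S0
  read 'a': S0 → S2
  read 'a': S2 → S0
  end S0, rejected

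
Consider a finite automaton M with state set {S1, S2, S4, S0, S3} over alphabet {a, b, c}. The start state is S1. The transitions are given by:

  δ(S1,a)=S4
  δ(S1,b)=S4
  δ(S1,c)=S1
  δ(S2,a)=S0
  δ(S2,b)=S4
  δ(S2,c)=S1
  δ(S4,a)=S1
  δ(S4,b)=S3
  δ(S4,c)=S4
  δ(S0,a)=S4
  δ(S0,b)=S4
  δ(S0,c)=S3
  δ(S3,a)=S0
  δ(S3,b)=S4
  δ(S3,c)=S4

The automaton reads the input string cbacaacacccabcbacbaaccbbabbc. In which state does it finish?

Trace: S1 -c-> S1 -b-> S4 -a-> S1 -c-> S1 -a-> S4 -a-> S1 -c-> S1 -a-> S4 -c-> S4 -c-> S4 -c-> S4 -a-> S1 -b-> S4 -c-> S4 -b-> S3 -a-> S0 -c-> S3 -b-> S4 -a-> S1 -a-> S4 -c-> S4 -c-> S4 -b-> S3 -b-> S4 -a-> S1 -b-> S4 -b-> S3 -c-> S4

S4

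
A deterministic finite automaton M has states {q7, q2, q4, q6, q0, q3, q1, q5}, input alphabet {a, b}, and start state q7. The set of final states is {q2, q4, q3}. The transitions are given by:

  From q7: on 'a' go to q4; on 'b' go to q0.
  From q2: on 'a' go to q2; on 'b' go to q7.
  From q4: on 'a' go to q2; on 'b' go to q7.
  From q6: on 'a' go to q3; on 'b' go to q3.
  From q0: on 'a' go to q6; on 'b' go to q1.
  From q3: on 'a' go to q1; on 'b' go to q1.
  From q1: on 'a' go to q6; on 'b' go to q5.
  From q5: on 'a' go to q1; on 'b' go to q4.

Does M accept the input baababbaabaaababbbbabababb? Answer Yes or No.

Yes

q7 → q0 → q6 → q3 → q1 → q6 → q3 → q1 → q6 → q3 → q1 → q6 → q3 → q1 → q5 → q1 → q5 → q4 → q7 → q0 → q6 → q3 → q1 → q5 → q1 → q5 → q4
End state q4 is accepting.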